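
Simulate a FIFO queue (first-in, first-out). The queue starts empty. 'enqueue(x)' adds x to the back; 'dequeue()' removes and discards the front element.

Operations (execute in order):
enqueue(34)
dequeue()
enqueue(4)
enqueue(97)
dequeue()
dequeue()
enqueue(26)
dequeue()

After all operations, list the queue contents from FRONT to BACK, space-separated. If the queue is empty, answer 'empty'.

enqueue(34): [34]
dequeue(): []
enqueue(4): [4]
enqueue(97): [4, 97]
dequeue(): [97]
dequeue(): []
enqueue(26): [26]
dequeue(): []

Answer: empty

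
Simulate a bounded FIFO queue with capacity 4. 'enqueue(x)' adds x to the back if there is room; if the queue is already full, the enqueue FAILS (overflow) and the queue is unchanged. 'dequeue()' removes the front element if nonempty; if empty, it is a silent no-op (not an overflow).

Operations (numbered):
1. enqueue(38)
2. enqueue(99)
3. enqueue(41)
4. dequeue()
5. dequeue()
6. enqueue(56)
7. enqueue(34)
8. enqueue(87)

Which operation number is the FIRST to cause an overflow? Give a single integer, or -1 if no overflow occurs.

Answer: -1

Derivation:
1. enqueue(38): size=1
2. enqueue(99): size=2
3. enqueue(41): size=3
4. dequeue(): size=2
5. dequeue(): size=1
6. enqueue(56): size=2
7. enqueue(34): size=3
8. enqueue(87): size=4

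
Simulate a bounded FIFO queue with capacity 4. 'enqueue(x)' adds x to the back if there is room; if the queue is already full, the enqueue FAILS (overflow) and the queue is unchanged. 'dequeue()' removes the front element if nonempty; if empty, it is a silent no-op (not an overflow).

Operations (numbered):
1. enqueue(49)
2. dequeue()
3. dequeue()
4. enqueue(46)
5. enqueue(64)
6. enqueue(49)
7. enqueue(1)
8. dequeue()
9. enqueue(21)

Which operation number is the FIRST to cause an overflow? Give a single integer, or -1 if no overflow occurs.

Answer: -1

Derivation:
1. enqueue(49): size=1
2. dequeue(): size=0
3. dequeue(): empty, no-op, size=0
4. enqueue(46): size=1
5. enqueue(64): size=2
6. enqueue(49): size=3
7. enqueue(1): size=4
8. dequeue(): size=3
9. enqueue(21): size=4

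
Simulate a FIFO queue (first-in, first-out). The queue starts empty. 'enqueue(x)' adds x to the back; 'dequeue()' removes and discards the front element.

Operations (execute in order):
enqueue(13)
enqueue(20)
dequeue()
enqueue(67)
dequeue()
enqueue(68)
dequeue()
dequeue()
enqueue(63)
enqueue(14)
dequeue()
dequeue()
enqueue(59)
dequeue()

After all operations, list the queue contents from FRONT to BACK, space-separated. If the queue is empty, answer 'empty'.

enqueue(13): [13]
enqueue(20): [13, 20]
dequeue(): [20]
enqueue(67): [20, 67]
dequeue(): [67]
enqueue(68): [67, 68]
dequeue(): [68]
dequeue(): []
enqueue(63): [63]
enqueue(14): [63, 14]
dequeue(): [14]
dequeue(): []
enqueue(59): [59]
dequeue(): []

Answer: empty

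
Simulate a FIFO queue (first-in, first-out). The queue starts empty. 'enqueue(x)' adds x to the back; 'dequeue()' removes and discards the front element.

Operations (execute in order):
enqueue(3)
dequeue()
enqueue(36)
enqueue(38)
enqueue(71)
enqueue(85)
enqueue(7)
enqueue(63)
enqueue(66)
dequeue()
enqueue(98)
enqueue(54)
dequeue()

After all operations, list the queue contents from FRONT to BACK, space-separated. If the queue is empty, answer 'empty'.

Answer: 71 85 7 63 66 98 54

Derivation:
enqueue(3): [3]
dequeue(): []
enqueue(36): [36]
enqueue(38): [36, 38]
enqueue(71): [36, 38, 71]
enqueue(85): [36, 38, 71, 85]
enqueue(7): [36, 38, 71, 85, 7]
enqueue(63): [36, 38, 71, 85, 7, 63]
enqueue(66): [36, 38, 71, 85, 7, 63, 66]
dequeue(): [38, 71, 85, 7, 63, 66]
enqueue(98): [38, 71, 85, 7, 63, 66, 98]
enqueue(54): [38, 71, 85, 7, 63, 66, 98, 54]
dequeue(): [71, 85, 7, 63, 66, 98, 54]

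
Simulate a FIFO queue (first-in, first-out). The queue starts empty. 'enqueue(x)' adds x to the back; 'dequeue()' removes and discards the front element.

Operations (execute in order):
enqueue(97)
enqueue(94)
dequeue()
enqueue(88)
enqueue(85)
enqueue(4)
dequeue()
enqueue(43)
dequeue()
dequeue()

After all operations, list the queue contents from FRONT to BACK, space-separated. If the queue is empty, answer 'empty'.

enqueue(97): [97]
enqueue(94): [97, 94]
dequeue(): [94]
enqueue(88): [94, 88]
enqueue(85): [94, 88, 85]
enqueue(4): [94, 88, 85, 4]
dequeue(): [88, 85, 4]
enqueue(43): [88, 85, 4, 43]
dequeue(): [85, 4, 43]
dequeue(): [4, 43]

Answer: 4 43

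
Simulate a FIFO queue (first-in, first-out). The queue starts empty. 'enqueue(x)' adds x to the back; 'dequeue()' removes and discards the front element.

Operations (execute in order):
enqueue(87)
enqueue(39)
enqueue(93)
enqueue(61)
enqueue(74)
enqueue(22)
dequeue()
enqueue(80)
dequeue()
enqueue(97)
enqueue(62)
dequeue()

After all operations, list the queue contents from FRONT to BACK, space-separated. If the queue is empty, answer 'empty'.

enqueue(87): [87]
enqueue(39): [87, 39]
enqueue(93): [87, 39, 93]
enqueue(61): [87, 39, 93, 61]
enqueue(74): [87, 39, 93, 61, 74]
enqueue(22): [87, 39, 93, 61, 74, 22]
dequeue(): [39, 93, 61, 74, 22]
enqueue(80): [39, 93, 61, 74, 22, 80]
dequeue(): [93, 61, 74, 22, 80]
enqueue(97): [93, 61, 74, 22, 80, 97]
enqueue(62): [93, 61, 74, 22, 80, 97, 62]
dequeue(): [61, 74, 22, 80, 97, 62]

Answer: 61 74 22 80 97 62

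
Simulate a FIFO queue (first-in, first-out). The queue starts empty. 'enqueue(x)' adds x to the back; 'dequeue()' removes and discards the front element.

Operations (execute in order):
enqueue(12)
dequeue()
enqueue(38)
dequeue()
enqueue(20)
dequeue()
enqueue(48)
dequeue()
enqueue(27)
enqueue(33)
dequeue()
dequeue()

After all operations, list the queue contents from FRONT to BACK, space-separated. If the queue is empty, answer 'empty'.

Answer: empty

Derivation:
enqueue(12): [12]
dequeue(): []
enqueue(38): [38]
dequeue(): []
enqueue(20): [20]
dequeue(): []
enqueue(48): [48]
dequeue(): []
enqueue(27): [27]
enqueue(33): [27, 33]
dequeue(): [33]
dequeue(): []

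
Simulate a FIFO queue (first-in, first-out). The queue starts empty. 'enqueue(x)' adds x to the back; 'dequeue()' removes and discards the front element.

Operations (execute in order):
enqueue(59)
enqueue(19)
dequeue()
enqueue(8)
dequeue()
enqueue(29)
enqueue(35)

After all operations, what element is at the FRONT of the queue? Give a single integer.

Answer: 8

Derivation:
enqueue(59): queue = [59]
enqueue(19): queue = [59, 19]
dequeue(): queue = [19]
enqueue(8): queue = [19, 8]
dequeue(): queue = [8]
enqueue(29): queue = [8, 29]
enqueue(35): queue = [8, 29, 35]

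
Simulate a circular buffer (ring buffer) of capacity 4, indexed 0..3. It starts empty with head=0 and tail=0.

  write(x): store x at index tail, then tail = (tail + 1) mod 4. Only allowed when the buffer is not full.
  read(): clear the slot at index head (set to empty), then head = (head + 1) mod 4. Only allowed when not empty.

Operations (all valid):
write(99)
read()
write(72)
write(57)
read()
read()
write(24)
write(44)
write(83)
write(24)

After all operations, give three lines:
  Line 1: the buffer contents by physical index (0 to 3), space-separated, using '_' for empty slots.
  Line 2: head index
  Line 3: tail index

Answer: 44 83 24 24
3
3

Derivation:
write(99): buf=[99 _ _ _], head=0, tail=1, size=1
read(): buf=[_ _ _ _], head=1, tail=1, size=0
write(72): buf=[_ 72 _ _], head=1, tail=2, size=1
write(57): buf=[_ 72 57 _], head=1, tail=3, size=2
read(): buf=[_ _ 57 _], head=2, tail=3, size=1
read(): buf=[_ _ _ _], head=3, tail=3, size=0
write(24): buf=[_ _ _ 24], head=3, tail=0, size=1
write(44): buf=[44 _ _ 24], head=3, tail=1, size=2
write(83): buf=[44 83 _ 24], head=3, tail=2, size=3
write(24): buf=[44 83 24 24], head=3, tail=3, size=4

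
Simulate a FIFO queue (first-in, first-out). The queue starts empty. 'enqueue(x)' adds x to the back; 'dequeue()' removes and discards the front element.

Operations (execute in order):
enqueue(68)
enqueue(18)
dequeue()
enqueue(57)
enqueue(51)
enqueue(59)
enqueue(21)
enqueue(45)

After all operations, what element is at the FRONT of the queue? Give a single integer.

Answer: 18

Derivation:
enqueue(68): queue = [68]
enqueue(18): queue = [68, 18]
dequeue(): queue = [18]
enqueue(57): queue = [18, 57]
enqueue(51): queue = [18, 57, 51]
enqueue(59): queue = [18, 57, 51, 59]
enqueue(21): queue = [18, 57, 51, 59, 21]
enqueue(45): queue = [18, 57, 51, 59, 21, 45]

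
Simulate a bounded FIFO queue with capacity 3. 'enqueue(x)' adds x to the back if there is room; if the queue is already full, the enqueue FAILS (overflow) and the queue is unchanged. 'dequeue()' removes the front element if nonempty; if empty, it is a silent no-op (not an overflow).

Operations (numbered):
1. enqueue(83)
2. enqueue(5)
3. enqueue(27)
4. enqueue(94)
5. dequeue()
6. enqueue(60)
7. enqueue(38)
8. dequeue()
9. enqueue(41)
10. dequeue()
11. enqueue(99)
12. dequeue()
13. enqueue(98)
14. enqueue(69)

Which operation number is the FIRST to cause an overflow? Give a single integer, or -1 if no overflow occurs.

1. enqueue(83): size=1
2. enqueue(5): size=2
3. enqueue(27): size=3
4. enqueue(94): size=3=cap → OVERFLOW (fail)
5. dequeue(): size=2
6. enqueue(60): size=3
7. enqueue(38): size=3=cap → OVERFLOW (fail)
8. dequeue(): size=2
9. enqueue(41): size=3
10. dequeue(): size=2
11. enqueue(99): size=3
12. dequeue(): size=2
13. enqueue(98): size=3
14. enqueue(69): size=3=cap → OVERFLOW (fail)

Answer: 4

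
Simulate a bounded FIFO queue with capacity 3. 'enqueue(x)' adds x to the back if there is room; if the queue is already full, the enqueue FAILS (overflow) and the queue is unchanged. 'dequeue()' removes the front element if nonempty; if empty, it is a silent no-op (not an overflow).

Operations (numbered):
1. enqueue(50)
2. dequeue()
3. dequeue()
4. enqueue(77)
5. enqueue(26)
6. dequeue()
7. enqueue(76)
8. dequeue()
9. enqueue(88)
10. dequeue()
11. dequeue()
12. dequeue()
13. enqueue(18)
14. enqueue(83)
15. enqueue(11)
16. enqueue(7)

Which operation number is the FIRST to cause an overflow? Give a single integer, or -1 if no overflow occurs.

Answer: 16

Derivation:
1. enqueue(50): size=1
2. dequeue(): size=0
3. dequeue(): empty, no-op, size=0
4. enqueue(77): size=1
5. enqueue(26): size=2
6. dequeue(): size=1
7. enqueue(76): size=2
8. dequeue(): size=1
9. enqueue(88): size=2
10. dequeue(): size=1
11. dequeue(): size=0
12. dequeue(): empty, no-op, size=0
13. enqueue(18): size=1
14. enqueue(83): size=2
15. enqueue(11): size=3
16. enqueue(7): size=3=cap → OVERFLOW (fail)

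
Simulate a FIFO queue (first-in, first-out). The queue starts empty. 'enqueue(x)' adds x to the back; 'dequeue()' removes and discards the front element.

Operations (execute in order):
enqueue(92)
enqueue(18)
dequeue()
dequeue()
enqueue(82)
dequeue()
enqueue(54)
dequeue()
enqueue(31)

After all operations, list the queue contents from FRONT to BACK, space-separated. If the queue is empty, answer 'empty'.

enqueue(92): [92]
enqueue(18): [92, 18]
dequeue(): [18]
dequeue(): []
enqueue(82): [82]
dequeue(): []
enqueue(54): [54]
dequeue(): []
enqueue(31): [31]

Answer: 31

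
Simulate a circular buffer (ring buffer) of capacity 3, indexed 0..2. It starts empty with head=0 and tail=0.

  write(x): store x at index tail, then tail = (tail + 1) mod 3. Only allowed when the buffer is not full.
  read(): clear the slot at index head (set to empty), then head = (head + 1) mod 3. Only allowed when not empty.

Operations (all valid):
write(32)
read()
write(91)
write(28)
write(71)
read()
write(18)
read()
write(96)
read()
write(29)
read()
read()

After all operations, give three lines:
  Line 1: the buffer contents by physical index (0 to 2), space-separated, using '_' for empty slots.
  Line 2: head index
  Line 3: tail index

Answer: 29 _ _
0
1

Derivation:
write(32): buf=[32 _ _], head=0, tail=1, size=1
read(): buf=[_ _ _], head=1, tail=1, size=0
write(91): buf=[_ 91 _], head=1, tail=2, size=1
write(28): buf=[_ 91 28], head=1, tail=0, size=2
write(71): buf=[71 91 28], head=1, tail=1, size=3
read(): buf=[71 _ 28], head=2, tail=1, size=2
write(18): buf=[71 18 28], head=2, tail=2, size=3
read(): buf=[71 18 _], head=0, tail=2, size=2
write(96): buf=[71 18 96], head=0, tail=0, size=3
read(): buf=[_ 18 96], head=1, tail=0, size=2
write(29): buf=[29 18 96], head=1, tail=1, size=3
read(): buf=[29 _ 96], head=2, tail=1, size=2
read(): buf=[29 _ _], head=0, tail=1, size=1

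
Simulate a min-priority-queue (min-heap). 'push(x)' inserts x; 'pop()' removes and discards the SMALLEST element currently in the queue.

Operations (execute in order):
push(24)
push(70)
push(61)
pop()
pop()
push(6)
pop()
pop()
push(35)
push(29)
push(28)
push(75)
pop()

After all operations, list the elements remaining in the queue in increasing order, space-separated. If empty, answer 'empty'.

Answer: 29 35 75

Derivation:
push(24): heap contents = [24]
push(70): heap contents = [24, 70]
push(61): heap contents = [24, 61, 70]
pop() → 24: heap contents = [61, 70]
pop() → 61: heap contents = [70]
push(6): heap contents = [6, 70]
pop() → 6: heap contents = [70]
pop() → 70: heap contents = []
push(35): heap contents = [35]
push(29): heap contents = [29, 35]
push(28): heap contents = [28, 29, 35]
push(75): heap contents = [28, 29, 35, 75]
pop() → 28: heap contents = [29, 35, 75]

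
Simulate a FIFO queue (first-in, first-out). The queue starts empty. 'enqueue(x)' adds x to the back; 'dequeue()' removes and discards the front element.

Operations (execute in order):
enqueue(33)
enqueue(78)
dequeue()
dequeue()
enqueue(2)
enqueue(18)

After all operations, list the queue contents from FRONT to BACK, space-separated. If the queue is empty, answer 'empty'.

Answer: 2 18

Derivation:
enqueue(33): [33]
enqueue(78): [33, 78]
dequeue(): [78]
dequeue(): []
enqueue(2): [2]
enqueue(18): [2, 18]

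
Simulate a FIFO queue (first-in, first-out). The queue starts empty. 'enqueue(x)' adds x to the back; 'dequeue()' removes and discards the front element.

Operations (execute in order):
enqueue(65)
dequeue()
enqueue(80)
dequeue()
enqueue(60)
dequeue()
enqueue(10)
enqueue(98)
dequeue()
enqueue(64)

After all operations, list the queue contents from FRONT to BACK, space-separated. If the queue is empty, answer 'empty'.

enqueue(65): [65]
dequeue(): []
enqueue(80): [80]
dequeue(): []
enqueue(60): [60]
dequeue(): []
enqueue(10): [10]
enqueue(98): [10, 98]
dequeue(): [98]
enqueue(64): [98, 64]

Answer: 98 64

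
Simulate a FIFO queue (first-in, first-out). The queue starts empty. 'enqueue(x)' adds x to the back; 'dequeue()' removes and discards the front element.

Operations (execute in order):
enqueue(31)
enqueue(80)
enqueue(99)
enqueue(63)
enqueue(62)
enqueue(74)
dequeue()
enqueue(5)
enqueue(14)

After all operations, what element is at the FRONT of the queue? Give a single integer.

enqueue(31): queue = [31]
enqueue(80): queue = [31, 80]
enqueue(99): queue = [31, 80, 99]
enqueue(63): queue = [31, 80, 99, 63]
enqueue(62): queue = [31, 80, 99, 63, 62]
enqueue(74): queue = [31, 80, 99, 63, 62, 74]
dequeue(): queue = [80, 99, 63, 62, 74]
enqueue(5): queue = [80, 99, 63, 62, 74, 5]
enqueue(14): queue = [80, 99, 63, 62, 74, 5, 14]

Answer: 80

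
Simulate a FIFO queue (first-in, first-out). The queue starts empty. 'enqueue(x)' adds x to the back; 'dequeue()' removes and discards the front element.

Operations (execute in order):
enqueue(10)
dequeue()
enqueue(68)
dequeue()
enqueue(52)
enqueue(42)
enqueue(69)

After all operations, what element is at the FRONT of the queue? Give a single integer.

enqueue(10): queue = [10]
dequeue(): queue = []
enqueue(68): queue = [68]
dequeue(): queue = []
enqueue(52): queue = [52]
enqueue(42): queue = [52, 42]
enqueue(69): queue = [52, 42, 69]

Answer: 52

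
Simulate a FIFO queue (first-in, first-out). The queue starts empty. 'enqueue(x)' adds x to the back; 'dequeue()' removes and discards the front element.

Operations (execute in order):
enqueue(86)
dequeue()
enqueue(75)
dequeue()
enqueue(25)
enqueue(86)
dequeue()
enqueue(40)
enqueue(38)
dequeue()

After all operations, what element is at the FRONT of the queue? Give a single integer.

Answer: 40

Derivation:
enqueue(86): queue = [86]
dequeue(): queue = []
enqueue(75): queue = [75]
dequeue(): queue = []
enqueue(25): queue = [25]
enqueue(86): queue = [25, 86]
dequeue(): queue = [86]
enqueue(40): queue = [86, 40]
enqueue(38): queue = [86, 40, 38]
dequeue(): queue = [40, 38]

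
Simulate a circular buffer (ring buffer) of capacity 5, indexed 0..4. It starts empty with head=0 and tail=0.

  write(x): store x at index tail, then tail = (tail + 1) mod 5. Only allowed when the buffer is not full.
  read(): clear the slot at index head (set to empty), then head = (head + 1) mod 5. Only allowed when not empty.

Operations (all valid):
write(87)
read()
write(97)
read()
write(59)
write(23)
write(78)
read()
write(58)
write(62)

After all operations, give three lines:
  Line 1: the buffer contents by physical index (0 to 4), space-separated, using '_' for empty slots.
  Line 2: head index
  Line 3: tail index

write(87): buf=[87 _ _ _ _], head=0, tail=1, size=1
read(): buf=[_ _ _ _ _], head=1, tail=1, size=0
write(97): buf=[_ 97 _ _ _], head=1, tail=2, size=1
read(): buf=[_ _ _ _ _], head=2, tail=2, size=0
write(59): buf=[_ _ 59 _ _], head=2, tail=3, size=1
write(23): buf=[_ _ 59 23 _], head=2, tail=4, size=2
write(78): buf=[_ _ 59 23 78], head=2, tail=0, size=3
read(): buf=[_ _ _ 23 78], head=3, tail=0, size=2
write(58): buf=[58 _ _ 23 78], head=3, tail=1, size=3
write(62): buf=[58 62 _ 23 78], head=3, tail=2, size=4

Answer: 58 62 _ 23 78
3
2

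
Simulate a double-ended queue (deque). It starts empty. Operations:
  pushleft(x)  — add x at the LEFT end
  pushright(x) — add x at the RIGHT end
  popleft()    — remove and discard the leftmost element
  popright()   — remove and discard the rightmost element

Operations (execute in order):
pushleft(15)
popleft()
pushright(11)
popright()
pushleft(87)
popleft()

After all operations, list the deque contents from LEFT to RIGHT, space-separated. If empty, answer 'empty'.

Answer: empty

Derivation:
pushleft(15): [15]
popleft(): []
pushright(11): [11]
popright(): []
pushleft(87): [87]
popleft(): []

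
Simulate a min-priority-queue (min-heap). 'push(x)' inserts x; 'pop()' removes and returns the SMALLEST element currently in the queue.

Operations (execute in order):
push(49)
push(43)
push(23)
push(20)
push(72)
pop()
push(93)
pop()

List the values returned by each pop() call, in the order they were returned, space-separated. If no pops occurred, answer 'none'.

Answer: 20 23

Derivation:
push(49): heap contents = [49]
push(43): heap contents = [43, 49]
push(23): heap contents = [23, 43, 49]
push(20): heap contents = [20, 23, 43, 49]
push(72): heap contents = [20, 23, 43, 49, 72]
pop() → 20: heap contents = [23, 43, 49, 72]
push(93): heap contents = [23, 43, 49, 72, 93]
pop() → 23: heap contents = [43, 49, 72, 93]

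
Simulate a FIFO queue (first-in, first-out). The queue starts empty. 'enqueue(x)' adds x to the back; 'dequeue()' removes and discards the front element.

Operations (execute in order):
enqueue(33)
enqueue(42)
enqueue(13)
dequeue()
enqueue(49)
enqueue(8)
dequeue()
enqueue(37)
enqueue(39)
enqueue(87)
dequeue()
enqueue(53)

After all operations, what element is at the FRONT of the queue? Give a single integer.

Answer: 49

Derivation:
enqueue(33): queue = [33]
enqueue(42): queue = [33, 42]
enqueue(13): queue = [33, 42, 13]
dequeue(): queue = [42, 13]
enqueue(49): queue = [42, 13, 49]
enqueue(8): queue = [42, 13, 49, 8]
dequeue(): queue = [13, 49, 8]
enqueue(37): queue = [13, 49, 8, 37]
enqueue(39): queue = [13, 49, 8, 37, 39]
enqueue(87): queue = [13, 49, 8, 37, 39, 87]
dequeue(): queue = [49, 8, 37, 39, 87]
enqueue(53): queue = [49, 8, 37, 39, 87, 53]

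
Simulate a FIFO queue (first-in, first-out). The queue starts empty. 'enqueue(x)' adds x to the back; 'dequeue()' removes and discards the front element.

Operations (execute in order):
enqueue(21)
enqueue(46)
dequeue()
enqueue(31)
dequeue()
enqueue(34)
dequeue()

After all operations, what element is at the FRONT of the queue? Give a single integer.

enqueue(21): queue = [21]
enqueue(46): queue = [21, 46]
dequeue(): queue = [46]
enqueue(31): queue = [46, 31]
dequeue(): queue = [31]
enqueue(34): queue = [31, 34]
dequeue(): queue = [34]

Answer: 34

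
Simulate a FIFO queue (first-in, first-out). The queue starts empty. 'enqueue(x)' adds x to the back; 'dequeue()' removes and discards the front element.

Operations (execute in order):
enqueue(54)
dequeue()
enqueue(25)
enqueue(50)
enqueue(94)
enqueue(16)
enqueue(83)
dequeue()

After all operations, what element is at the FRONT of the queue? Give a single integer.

enqueue(54): queue = [54]
dequeue(): queue = []
enqueue(25): queue = [25]
enqueue(50): queue = [25, 50]
enqueue(94): queue = [25, 50, 94]
enqueue(16): queue = [25, 50, 94, 16]
enqueue(83): queue = [25, 50, 94, 16, 83]
dequeue(): queue = [50, 94, 16, 83]

Answer: 50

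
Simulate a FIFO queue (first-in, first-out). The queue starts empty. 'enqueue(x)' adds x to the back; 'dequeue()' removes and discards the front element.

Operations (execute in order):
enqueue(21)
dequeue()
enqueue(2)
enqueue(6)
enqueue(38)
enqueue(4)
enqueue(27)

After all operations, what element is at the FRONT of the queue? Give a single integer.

Answer: 2

Derivation:
enqueue(21): queue = [21]
dequeue(): queue = []
enqueue(2): queue = [2]
enqueue(6): queue = [2, 6]
enqueue(38): queue = [2, 6, 38]
enqueue(4): queue = [2, 6, 38, 4]
enqueue(27): queue = [2, 6, 38, 4, 27]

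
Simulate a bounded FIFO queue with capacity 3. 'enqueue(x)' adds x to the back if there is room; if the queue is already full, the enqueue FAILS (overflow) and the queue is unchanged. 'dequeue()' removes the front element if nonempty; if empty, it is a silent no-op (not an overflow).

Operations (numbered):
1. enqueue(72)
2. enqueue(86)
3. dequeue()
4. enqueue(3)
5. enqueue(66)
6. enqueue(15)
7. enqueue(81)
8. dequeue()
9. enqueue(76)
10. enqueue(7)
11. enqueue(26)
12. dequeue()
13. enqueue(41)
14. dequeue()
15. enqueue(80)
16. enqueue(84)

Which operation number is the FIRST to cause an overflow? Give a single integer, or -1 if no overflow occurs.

1. enqueue(72): size=1
2. enqueue(86): size=2
3. dequeue(): size=1
4. enqueue(3): size=2
5. enqueue(66): size=3
6. enqueue(15): size=3=cap → OVERFLOW (fail)
7. enqueue(81): size=3=cap → OVERFLOW (fail)
8. dequeue(): size=2
9. enqueue(76): size=3
10. enqueue(7): size=3=cap → OVERFLOW (fail)
11. enqueue(26): size=3=cap → OVERFLOW (fail)
12. dequeue(): size=2
13. enqueue(41): size=3
14. dequeue(): size=2
15. enqueue(80): size=3
16. enqueue(84): size=3=cap → OVERFLOW (fail)

Answer: 6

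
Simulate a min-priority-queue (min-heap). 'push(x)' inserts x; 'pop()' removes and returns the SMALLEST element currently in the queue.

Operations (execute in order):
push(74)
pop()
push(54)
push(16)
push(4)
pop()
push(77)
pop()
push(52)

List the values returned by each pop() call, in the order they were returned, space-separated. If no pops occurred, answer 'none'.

push(74): heap contents = [74]
pop() → 74: heap contents = []
push(54): heap contents = [54]
push(16): heap contents = [16, 54]
push(4): heap contents = [4, 16, 54]
pop() → 4: heap contents = [16, 54]
push(77): heap contents = [16, 54, 77]
pop() → 16: heap contents = [54, 77]
push(52): heap contents = [52, 54, 77]

Answer: 74 4 16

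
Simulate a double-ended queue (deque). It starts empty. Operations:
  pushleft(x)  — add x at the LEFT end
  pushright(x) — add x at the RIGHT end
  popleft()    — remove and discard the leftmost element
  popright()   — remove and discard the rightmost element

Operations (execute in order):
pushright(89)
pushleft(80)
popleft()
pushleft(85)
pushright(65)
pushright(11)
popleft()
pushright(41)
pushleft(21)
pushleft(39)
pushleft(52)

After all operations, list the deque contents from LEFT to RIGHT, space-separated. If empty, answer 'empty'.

pushright(89): [89]
pushleft(80): [80, 89]
popleft(): [89]
pushleft(85): [85, 89]
pushright(65): [85, 89, 65]
pushright(11): [85, 89, 65, 11]
popleft(): [89, 65, 11]
pushright(41): [89, 65, 11, 41]
pushleft(21): [21, 89, 65, 11, 41]
pushleft(39): [39, 21, 89, 65, 11, 41]
pushleft(52): [52, 39, 21, 89, 65, 11, 41]

Answer: 52 39 21 89 65 11 41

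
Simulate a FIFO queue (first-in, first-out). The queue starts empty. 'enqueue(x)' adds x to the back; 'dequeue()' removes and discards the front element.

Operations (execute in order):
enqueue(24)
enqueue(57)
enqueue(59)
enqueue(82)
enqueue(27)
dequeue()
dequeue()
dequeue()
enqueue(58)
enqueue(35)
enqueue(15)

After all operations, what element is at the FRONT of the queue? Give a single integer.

Answer: 82

Derivation:
enqueue(24): queue = [24]
enqueue(57): queue = [24, 57]
enqueue(59): queue = [24, 57, 59]
enqueue(82): queue = [24, 57, 59, 82]
enqueue(27): queue = [24, 57, 59, 82, 27]
dequeue(): queue = [57, 59, 82, 27]
dequeue(): queue = [59, 82, 27]
dequeue(): queue = [82, 27]
enqueue(58): queue = [82, 27, 58]
enqueue(35): queue = [82, 27, 58, 35]
enqueue(15): queue = [82, 27, 58, 35, 15]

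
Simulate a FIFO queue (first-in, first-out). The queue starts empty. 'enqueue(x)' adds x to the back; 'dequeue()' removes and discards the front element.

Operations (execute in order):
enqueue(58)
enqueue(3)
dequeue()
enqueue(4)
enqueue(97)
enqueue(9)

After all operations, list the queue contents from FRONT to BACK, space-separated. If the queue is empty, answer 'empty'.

enqueue(58): [58]
enqueue(3): [58, 3]
dequeue(): [3]
enqueue(4): [3, 4]
enqueue(97): [3, 4, 97]
enqueue(9): [3, 4, 97, 9]

Answer: 3 4 97 9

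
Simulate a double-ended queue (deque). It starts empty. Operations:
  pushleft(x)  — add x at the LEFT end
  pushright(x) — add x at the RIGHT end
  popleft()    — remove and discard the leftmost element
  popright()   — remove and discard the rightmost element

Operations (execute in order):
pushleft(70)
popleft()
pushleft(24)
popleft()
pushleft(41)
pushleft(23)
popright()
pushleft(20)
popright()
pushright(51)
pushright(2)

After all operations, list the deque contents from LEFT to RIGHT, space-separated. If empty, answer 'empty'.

Answer: 20 51 2

Derivation:
pushleft(70): [70]
popleft(): []
pushleft(24): [24]
popleft(): []
pushleft(41): [41]
pushleft(23): [23, 41]
popright(): [23]
pushleft(20): [20, 23]
popright(): [20]
pushright(51): [20, 51]
pushright(2): [20, 51, 2]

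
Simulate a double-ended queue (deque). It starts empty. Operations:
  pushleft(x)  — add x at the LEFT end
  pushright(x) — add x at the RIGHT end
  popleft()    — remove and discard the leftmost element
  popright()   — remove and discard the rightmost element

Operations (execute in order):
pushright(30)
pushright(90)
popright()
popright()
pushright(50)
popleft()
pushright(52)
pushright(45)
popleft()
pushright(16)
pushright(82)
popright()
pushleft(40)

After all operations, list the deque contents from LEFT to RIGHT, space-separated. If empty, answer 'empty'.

Answer: 40 45 16

Derivation:
pushright(30): [30]
pushright(90): [30, 90]
popright(): [30]
popright(): []
pushright(50): [50]
popleft(): []
pushright(52): [52]
pushright(45): [52, 45]
popleft(): [45]
pushright(16): [45, 16]
pushright(82): [45, 16, 82]
popright(): [45, 16]
pushleft(40): [40, 45, 16]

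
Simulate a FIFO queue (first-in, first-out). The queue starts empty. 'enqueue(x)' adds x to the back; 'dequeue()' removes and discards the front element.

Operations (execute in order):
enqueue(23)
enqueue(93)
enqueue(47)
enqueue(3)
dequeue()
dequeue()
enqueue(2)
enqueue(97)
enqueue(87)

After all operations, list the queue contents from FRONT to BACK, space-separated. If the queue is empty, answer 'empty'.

enqueue(23): [23]
enqueue(93): [23, 93]
enqueue(47): [23, 93, 47]
enqueue(3): [23, 93, 47, 3]
dequeue(): [93, 47, 3]
dequeue(): [47, 3]
enqueue(2): [47, 3, 2]
enqueue(97): [47, 3, 2, 97]
enqueue(87): [47, 3, 2, 97, 87]

Answer: 47 3 2 97 87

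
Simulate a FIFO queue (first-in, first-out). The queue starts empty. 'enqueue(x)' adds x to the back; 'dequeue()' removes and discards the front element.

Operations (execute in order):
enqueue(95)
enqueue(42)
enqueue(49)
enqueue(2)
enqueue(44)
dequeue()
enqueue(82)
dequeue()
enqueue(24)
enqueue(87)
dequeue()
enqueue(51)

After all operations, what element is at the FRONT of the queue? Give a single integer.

Answer: 2

Derivation:
enqueue(95): queue = [95]
enqueue(42): queue = [95, 42]
enqueue(49): queue = [95, 42, 49]
enqueue(2): queue = [95, 42, 49, 2]
enqueue(44): queue = [95, 42, 49, 2, 44]
dequeue(): queue = [42, 49, 2, 44]
enqueue(82): queue = [42, 49, 2, 44, 82]
dequeue(): queue = [49, 2, 44, 82]
enqueue(24): queue = [49, 2, 44, 82, 24]
enqueue(87): queue = [49, 2, 44, 82, 24, 87]
dequeue(): queue = [2, 44, 82, 24, 87]
enqueue(51): queue = [2, 44, 82, 24, 87, 51]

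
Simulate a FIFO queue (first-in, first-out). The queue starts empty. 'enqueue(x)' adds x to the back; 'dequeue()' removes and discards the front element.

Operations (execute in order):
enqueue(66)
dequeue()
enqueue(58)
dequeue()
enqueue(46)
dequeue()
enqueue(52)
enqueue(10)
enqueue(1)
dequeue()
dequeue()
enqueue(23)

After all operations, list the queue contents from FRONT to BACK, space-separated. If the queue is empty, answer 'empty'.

enqueue(66): [66]
dequeue(): []
enqueue(58): [58]
dequeue(): []
enqueue(46): [46]
dequeue(): []
enqueue(52): [52]
enqueue(10): [52, 10]
enqueue(1): [52, 10, 1]
dequeue(): [10, 1]
dequeue(): [1]
enqueue(23): [1, 23]

Answer: 1 23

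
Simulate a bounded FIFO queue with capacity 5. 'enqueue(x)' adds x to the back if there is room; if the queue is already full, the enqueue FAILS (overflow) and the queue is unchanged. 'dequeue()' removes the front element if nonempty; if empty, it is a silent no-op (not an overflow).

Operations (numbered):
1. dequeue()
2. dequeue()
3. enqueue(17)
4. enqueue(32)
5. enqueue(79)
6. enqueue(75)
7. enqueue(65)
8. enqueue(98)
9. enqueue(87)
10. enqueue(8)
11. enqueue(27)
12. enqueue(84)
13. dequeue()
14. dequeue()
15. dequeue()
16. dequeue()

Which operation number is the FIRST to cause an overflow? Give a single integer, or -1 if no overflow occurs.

1. dequeue(): empty, no-op, size=0
2. dequeue(): empty, no-op, size=0
3. enqueue(17): size=1
4. enqueue(32): size=2
5. enqueue(79): size=3
6. enqueue(75): size=4
7. enqueue(65): size=5
8. enqueue(98): size=5=cap → OVERFLOW (fail)
9. enqueue(87): size=5=cap → OVERFLOW (fail)
10. enqueue(8): size=5=cap → OVERFLOW (fail)
11. enqueue(27): size=5=cap → OVERFLOW (fail)
12. enqueue(84): size=5=cap → OVERFLOW (fail)
13. dequeue(): size=4
14. dequeue(): size=3
15. dequeue(): size=2
16. dequeue(): size=1

Answer: 8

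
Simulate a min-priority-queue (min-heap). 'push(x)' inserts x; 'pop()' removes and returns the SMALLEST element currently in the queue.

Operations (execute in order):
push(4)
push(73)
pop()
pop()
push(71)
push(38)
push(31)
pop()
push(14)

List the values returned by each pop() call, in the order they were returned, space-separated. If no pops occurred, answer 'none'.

push(4): heap contents = [4]
push(73): heap contents = [4, 73]
pop() → 4: heap contents = [73]
pop() → 73: heap contents = []
push(71): heap contents = [71]
push(38): heap contents = [38, 71]
push(31): heap contents = [31, 38, 71]
pop() → 31: heap contents = [38, 71]
push(14): heap contents = [14, 38, 71]

Answer: 4 73 31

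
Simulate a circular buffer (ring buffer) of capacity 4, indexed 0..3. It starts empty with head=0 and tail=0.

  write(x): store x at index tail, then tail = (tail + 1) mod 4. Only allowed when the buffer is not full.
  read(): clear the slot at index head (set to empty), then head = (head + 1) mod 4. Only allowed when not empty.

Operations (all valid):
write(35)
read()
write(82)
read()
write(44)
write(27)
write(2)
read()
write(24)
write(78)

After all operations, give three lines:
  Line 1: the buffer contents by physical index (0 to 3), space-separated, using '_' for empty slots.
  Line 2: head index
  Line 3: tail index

Answer: 2 24 78 27
3
3

Derivation:
write(35): buf=[35 _ _ _], head=0, tail=1, size=1
read(): buf=[_ _ _ _], head=1, tail=1, size=0
write(82): buf=[_ 82 _ _], head=1, tail=2, size=1
read(): buf=[_ _ _ _], head=2, tail=2, size=0
write(44): buf=[_ _ 44 _], head=2, tail=3, size=1
write(27): buf=[_ _ 44 27], head=2, tail=0, size=2
write(2): buf=[2 _ 44 27], head=2, tail=1, size=3
read(): buf=[2 _ _ 27], head=3, tail=1, size=2
write(24): buf=[2 24 _ 27], head=3, tail=2, size=3
write(78): buf=[2 24 78 27], head=3, tail=3, size=4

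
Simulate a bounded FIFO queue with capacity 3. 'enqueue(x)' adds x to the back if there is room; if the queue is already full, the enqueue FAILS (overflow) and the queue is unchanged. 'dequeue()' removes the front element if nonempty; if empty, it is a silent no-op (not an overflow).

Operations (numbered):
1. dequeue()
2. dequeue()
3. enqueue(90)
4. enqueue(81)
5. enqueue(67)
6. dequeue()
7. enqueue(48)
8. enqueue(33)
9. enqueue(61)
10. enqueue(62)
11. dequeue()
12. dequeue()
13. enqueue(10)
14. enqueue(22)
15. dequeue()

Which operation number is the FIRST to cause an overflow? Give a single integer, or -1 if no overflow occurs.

Answer: 8

Derivation:
1. dequeue(): empty, no-op, size=0
2. dequeue(): empty, no-op, size=0
3. enqueue(90): size=1
4. enqueue(81): size=2
5. enqueue(67): size=3
6. dequeue(): size=2
7. enqueue(48): size=3
8. enqueue(33): size=3=cap → OVERFLOW (fail)
9. enqueue(61): size=3=cap → OVERFLOW (fail)
10. enqueue(62): size=3=cap → OVERFLOW (fail)
11. dequeue(): size=2
12. dequeue(): size=1
13. enqueue(10): size=2
14. enqueue(22): size=3
15. dequeue(): size=2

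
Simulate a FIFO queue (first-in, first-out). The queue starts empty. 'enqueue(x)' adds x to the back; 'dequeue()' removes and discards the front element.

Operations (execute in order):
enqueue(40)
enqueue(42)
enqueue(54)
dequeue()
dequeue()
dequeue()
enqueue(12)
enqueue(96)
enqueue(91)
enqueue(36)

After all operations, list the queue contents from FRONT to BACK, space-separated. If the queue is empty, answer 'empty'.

enqueue(40): [40]
enqueue(42): [40, 42]
enqueue(54): [40, 42, 54]
dequeue(): [42, 54]
dequeue(): [54]
dequeue(): []
enqueue(12): [12]
enqueue(96): [12, 96]
enqueue(91): [12, 96, 91]
enqueue(36): [12, 96, 91, 36]

Answer: 12 96 91 36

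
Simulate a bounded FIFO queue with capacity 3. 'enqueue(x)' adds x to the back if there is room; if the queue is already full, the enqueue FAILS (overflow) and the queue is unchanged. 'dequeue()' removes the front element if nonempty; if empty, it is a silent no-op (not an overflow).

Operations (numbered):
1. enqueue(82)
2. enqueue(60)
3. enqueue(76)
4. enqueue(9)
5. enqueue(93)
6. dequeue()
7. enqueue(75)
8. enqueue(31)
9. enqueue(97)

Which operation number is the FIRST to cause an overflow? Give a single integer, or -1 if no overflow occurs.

1. enqueue(82): size=1
2. enqueue(60): size=2
3. enqueue(76): size=3
4. enqueue(9): size=3=cap → OVERFLOW (fail)
5. enqueue(93): size=3=cap → OVERFLOW (fail)
6. dequeue(): size=2
7. enqueue(75): size=3
8. enqueue(31): size=3=cap → OVERFLOW (fail)
9. enqueue(97): size=3=cap → OVERFLOW (fail)

Answer: 4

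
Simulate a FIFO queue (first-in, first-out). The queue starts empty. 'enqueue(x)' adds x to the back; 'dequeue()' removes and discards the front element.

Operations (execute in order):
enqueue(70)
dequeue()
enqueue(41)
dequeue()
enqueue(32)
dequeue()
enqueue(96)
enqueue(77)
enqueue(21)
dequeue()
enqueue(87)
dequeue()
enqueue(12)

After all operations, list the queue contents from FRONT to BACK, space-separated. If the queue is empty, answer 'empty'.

Answer: 21 87 12

Derivation:
enqueue(70): [70]
dequeue(): []
enqueue(41): [41]
dequeue(): []
enqueue(32): [32]
dequeue(): []
enqueue(96): [96]
enqueue(77): [96, 77]
enqueue(21): [96, 77, 21]
dequeue(): [77, 21]
enqueue(87): [77, 21, 87]
dequeue(): [21, 87]
enqueue(12): [21, 87, 12]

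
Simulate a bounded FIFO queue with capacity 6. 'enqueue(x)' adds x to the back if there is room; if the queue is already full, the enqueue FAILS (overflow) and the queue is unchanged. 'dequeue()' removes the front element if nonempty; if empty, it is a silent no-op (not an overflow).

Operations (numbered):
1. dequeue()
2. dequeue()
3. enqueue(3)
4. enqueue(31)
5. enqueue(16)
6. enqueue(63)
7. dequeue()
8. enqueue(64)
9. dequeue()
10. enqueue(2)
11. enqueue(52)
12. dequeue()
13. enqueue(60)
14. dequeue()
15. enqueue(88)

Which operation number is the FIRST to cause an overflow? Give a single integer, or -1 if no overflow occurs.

1. dequeue(): empty, no-op, size=0
2. dequeue(): empty, no-op, size=0
3. enqueue(3): size=1
4. enqueue(31): size=2
5. enqueue(16): size=3
6. enqueue(63): size=4
7. dequeue(): size=3
8. enqueue(64): size=4
9. dequeue(): size=3
10. enqueue(2): size=4
11. enqueue(52): size=5
12. dequeue(): size=4
13. enqueue(60): size=5
14. dequeue(): size=4
15. enqueue(88): size=5

Answer: -1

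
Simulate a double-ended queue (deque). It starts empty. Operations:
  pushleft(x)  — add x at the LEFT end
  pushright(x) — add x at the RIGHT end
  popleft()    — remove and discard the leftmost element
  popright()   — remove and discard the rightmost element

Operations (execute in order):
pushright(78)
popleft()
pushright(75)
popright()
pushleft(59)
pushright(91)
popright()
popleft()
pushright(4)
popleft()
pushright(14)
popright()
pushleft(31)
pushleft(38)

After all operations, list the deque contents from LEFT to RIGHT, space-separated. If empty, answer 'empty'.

Answer: 38 31

Derivation:
pushright(78): [78]
popleft(): []
pushright(75): [75]
popright(): []
pushleft(59): [59]
pushright(91): [59, 91]
popright(): [59]
popleft(): []
pushright(4): [4]
popleft(): []
pushright(14): [14]
popright(): []
pushleft(31): [31]
pushleft(38): [38, 31]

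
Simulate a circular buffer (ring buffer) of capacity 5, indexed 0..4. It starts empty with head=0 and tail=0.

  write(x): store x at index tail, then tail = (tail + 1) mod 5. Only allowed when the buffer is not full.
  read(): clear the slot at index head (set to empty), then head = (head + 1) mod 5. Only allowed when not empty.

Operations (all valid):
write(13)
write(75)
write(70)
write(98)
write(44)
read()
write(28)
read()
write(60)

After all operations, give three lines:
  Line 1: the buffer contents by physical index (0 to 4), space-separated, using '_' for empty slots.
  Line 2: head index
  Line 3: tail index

Answer: 28 60 70 98 44
2
2

Derivation:
write(13): buf=[13 _ _ _ _], head=0, tail=1, size=1
write(75): buf=[13 75 _ _ _], head=0, tail=2, size=2
write(70): buf=[13 75 70 _ _], head=0, tail=3, size=3
write(98): buf=[13 75 70 98 _], head=0, tail=4, size=4
write(44): buf=[13 75 70 98 44], head=0, tail=0, size=5
read(): buf=[_ 75 70 98 44], head=1, tail=0, size=4
write(28): buf=[28 75 70 98 44], head=1, tail=1, size=5
read(): buf=[28 _ 70 98 44], head=2, tail=1, size=4
write(60): buf=[28 60 70 98 44], head=2, tail=2, size=5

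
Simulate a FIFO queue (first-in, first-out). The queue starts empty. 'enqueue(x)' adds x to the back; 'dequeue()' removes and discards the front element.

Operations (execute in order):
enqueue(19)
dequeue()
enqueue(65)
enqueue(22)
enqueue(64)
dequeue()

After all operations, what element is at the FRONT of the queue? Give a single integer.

enqueue(19): queue = [19]
dequeue(): queue = []
enqueue(65): queue = [65]
enqueue(22): queue = [65, 22]
enqueue(64): queue = [65, 22, 64]
dequeue(): queue = [22, 64]

Answer: 22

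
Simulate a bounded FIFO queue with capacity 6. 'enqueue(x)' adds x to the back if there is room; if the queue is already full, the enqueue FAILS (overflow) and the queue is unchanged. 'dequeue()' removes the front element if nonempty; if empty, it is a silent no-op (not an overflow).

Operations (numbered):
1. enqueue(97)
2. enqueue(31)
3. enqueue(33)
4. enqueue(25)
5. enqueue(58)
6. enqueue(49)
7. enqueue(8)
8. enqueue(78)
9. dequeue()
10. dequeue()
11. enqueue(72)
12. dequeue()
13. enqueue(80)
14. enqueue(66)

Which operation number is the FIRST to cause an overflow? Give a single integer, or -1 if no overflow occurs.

Answer: 7

Derivation:
1. enqueue(97): size=1
2. enqueue(31): size=2
3. enqueue(33): size=3
4. enqueue(25): size=4
5. enqueue(58): size=5
6. enqueue(49): size=6
7. enqueue(8): size=6=cap → OVERFLOW (fail)
8. enqueue(78): size=6=cap → OVERFLOW (fail)
9. dequeue(): size=5
10. dequeue(): size=4
11. enqueue(72): size=5
12. dequeue(): size=4
13. enqueue(80): size=5
14. enqueue(66): size=6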